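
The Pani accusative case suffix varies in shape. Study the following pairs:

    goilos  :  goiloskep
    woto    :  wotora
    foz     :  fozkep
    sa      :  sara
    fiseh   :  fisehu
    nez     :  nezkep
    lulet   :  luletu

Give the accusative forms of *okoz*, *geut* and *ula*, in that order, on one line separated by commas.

The pattern is sibilance of the final sound: -kep when the stem ends in a sibilant (*goilos*, *foz*, *nez*); -u when the stem ends in a non-sibilant consonant (*fiseh*, *lulet*); -ra when the stem ends in a vowel (*woto*, *sa*).
*okoz* — final sound /z/ (a sibilant) → -kep → *okozkep*.
*geut* — final sound /t/ (a non-sibilant consonant) → -u → *geutu*.
*ula*: final sound = /a/, a vowel → -ra → *ulara*.

okozkep, geutu, ulara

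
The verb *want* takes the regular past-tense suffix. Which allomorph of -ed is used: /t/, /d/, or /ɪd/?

The stem *want* ends in /t/ or /d/.
The -ed suffix is realized as /ɪd/ after /t, d/; as /t/ after other voiceless consonants; and as /d/ after other voiced sounds.
So -ed on *want* is pronounced /ɪd/.

/ɪd/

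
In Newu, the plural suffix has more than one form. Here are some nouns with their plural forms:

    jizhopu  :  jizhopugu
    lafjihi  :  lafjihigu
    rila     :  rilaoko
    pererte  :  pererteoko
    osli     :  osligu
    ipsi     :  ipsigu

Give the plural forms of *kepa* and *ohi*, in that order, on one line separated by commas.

Looking at the last vowel of each stem: -gu when the last vowel of the stem is a high vowel (*jizhopu*, *lafjihi*, *osli*, *ipsi*); -oko when the last vowel of the stem is a non-high vowel (*rila*, *pererte*).
The last vowel of *kepa* is /a/, which is a non-high vowel, so the suffix is -oko, giving *kepaoko*.
*ohi*: last vowel = /i/, a high vowel → -gu → *ohigu*.

kepaoko, ohigu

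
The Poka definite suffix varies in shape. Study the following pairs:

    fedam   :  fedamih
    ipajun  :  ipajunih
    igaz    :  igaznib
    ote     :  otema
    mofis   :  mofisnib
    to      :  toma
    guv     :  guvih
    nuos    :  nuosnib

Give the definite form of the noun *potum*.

Looking at the final sound of each stem: -nib when the stem ends in a sibilant (*igaz*, *mofis*, *nuos*); -ih when the stem ends in a non-sibilant consonant (*fedam*, *ipajun*, *guv*); -ma when the stem ends in a vowel (*ote*, *to*).
The final sound of *potum* is /m/, which is a non-sibilant consonant, so the suffix is -ih, giving *potumih*.

potumih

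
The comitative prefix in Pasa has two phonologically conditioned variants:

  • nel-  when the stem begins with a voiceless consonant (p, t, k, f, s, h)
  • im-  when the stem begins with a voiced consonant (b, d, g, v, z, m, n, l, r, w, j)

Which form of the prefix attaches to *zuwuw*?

The first consonant of *zuwuw* is /z/, which is voiced, so the prefix is im-.

im-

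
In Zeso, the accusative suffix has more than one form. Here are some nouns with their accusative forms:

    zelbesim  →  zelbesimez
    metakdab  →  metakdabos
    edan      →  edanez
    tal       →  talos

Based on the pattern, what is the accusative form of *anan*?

ananez

The alternation tracks the final consonant of the stem — -ez when the stem ends in a nasal (*zelbesim*, *edan*); -os when the stem ends in a non-nasal consonant (*metakdab*, *tal*).
*anan*: final consonant = /n/, a nasal → -ez → *ananez*.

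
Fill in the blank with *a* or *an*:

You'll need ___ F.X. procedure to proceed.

an

The indefinite article is chosen by the initial *sound* of the following word, not its spelling.
The initialism *F.X.* is read letter by letter; the first letter, F, is pronounced /ɛf/, which begins with a vowel sound.
So the article is *an*: You'll need an F.X. procedure to proceed.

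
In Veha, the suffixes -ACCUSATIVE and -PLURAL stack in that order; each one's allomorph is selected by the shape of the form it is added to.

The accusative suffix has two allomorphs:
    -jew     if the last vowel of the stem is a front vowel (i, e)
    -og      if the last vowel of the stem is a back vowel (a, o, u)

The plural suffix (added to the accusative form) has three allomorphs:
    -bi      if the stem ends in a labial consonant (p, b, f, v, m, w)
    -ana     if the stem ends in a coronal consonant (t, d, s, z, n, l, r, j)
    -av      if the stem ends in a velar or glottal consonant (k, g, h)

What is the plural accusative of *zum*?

The last vowel of *zum* is /u/, which is a back vowel, so the accusative suffix is -og, giving *zumog*.
The accusative form *zumog*: final consonant = /g/, velar/glottal → -av → *zumogav*.

zumogav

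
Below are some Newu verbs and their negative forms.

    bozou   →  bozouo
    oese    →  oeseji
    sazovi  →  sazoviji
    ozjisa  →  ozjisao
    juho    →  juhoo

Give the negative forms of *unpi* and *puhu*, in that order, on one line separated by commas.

unpiji, puhuo

The alternation tracks the last vowel of the stem — -ji when the last vowel of the stem is a front vowel (*oese*, *sazovi*); -o when the last vowel of the stem is a back vowel (*bozou*, *ozjisa*, *juho*).
Since the last vowel of *unpi* is /i/ (a front vowel), it takes -ji, giving *unpiji*.
Since the last vowel of *puhu* is /u/ (a back vowel), it takes -o, giving *puhuo*.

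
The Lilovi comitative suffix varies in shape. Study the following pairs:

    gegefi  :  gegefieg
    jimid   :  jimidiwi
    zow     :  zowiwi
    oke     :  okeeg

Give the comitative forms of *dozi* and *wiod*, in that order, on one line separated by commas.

dozieg, wiodiwi

Looking at the final sound of each stem: -iwi when the stem ends in a consonant (*jimid*, *zow*); -eg when the stem ends in a vowel (*gegefi*, *oke*).
Since the final sound of *dozi* is /i/ (a vowel), it takes -eg, giving *dozieg*.
*wiod*: final sound = /d/, a consonant → -iwi → *wiodiwi*.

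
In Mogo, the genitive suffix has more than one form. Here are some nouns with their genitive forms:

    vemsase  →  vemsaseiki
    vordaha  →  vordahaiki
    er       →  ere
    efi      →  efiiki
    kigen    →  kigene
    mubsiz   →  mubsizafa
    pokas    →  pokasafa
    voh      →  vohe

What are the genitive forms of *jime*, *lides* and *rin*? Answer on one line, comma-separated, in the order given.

jimeiki, lidesafa, rine

The alternation tracks the final sound of the stem — -afa when the stem ends in a sibilant (*mubsiz*, *pokas*); -e when the stem ends in a non-sibilant consonant (*er*, *kigen*, *voh*); -iki when the stem ends in a vowel (*vemsase*, *vordaha*, *efi*).
*jime*: final sound = /e/, a vowel → -iki → *jimeiki*.
Since the final sound of *lides* is /s/ (a sibilant), it takes -afa, giving *lidesafa*.
*rin*: final sound = /n/, a non-sibilant consonant → -e → *rine*.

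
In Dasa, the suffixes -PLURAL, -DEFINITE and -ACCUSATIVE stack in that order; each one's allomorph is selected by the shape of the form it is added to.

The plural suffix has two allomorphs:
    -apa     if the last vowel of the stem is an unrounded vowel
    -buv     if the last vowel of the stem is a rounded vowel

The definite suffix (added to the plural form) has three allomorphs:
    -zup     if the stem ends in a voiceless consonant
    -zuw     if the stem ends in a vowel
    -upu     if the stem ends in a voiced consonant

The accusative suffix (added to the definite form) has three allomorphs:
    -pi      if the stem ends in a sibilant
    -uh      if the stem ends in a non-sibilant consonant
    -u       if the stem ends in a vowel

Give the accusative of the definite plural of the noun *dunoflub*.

The last vowel of *dunoflub* is /u/, which is a rounded vowel, so the plural suffix is -buv, giving *dunoflubbuv*.
The plural form *dunoflubbuv*: final sound = /v/, a voiced consonant → -upu → *dunoflubbuvupu*.
The definite form *dunoflubbuvupu*: final sound = /u/, a vowel → -u → *dunoflubbuvupuu*.

dunoflubbuvupuu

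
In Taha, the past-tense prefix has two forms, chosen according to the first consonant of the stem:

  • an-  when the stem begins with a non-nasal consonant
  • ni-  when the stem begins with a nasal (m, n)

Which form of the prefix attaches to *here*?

Since the first consonant of *here* is /h/ (non-nasal), it takes an-.

an-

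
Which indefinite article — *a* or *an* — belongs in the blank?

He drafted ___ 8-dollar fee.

an

The indefinite article is chosen by the initial *sound* of the following word, not its spelling.
The number *8* is spoken "eight", beginning with /eɪt/ — a vowel sound.
So the article is *an*: He drafted an 8-dollar fee.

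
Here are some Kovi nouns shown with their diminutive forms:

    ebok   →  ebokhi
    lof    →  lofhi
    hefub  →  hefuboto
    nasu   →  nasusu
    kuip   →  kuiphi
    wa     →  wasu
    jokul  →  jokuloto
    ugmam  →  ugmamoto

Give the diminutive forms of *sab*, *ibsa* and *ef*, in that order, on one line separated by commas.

saboto, ibsasu, efhi

The alternation tracks the final sound of the stem — -hi when the stem ends in a voiceless consonant (*ebok*, *lof*, *kuip*); -oto when the stem ends in a voiced consonant (*hefub*, *jokul*, *ugmam*); -su when the stem ends in a vowel (*nasu*, *wa*).
*sab*: final sound = /b/, a voiced consonant → -oto → *saboto*.
Since the final sound of *ibsa* is /a/ (a vowel), it takes -su, giving *ibsasu*.
The final sound of *ef* is /f/, which is a voiceless consonant, so the suffix is -hi, giving *efhi*.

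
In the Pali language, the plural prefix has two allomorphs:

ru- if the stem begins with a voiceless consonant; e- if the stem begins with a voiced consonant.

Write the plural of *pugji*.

*pugji*: first consonant = /p/, voiceless → ru- → *rupugji*.

rupugji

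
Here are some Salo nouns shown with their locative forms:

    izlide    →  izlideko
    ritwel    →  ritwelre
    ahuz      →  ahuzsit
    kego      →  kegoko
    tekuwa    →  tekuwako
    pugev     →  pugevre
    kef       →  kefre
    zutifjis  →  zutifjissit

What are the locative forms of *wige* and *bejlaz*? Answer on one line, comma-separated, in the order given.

wigeko, bejlazsit

The suffix is conditioned by the final sound: -sit when the stem ends in a sibilant (*ahuz*, *zutifjis*); -re when the stem ends in a non-sibilant consonant (*ritwel*, *pugev*, *kef*); -ko when the stem ends in a vowel (*izlide*, *kego*, *tekuwa*).
*wige*: final sound = /e/, a vowel → -ko → *wigeko*.
Since the final sound of *bejlaz* is /z/ (a sibilant), it takes -sit, giving *bejlazsit*.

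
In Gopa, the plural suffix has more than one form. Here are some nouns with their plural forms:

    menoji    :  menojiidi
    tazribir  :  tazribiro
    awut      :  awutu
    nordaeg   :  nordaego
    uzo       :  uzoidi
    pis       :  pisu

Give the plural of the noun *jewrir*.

The suffix is conditioned by the final sound: -u when the stem ends in a voiceless consonant (*awut*, *pis*); -o when the stem ends in a voiced consonant (*tazribir*, *nordaeg*); -idi when the stem ends in a vowel (*menoji*, *uzo*).
*jewrir*: final sound = /r/, a voiced consonant → -o → *jewriro*.

jewriro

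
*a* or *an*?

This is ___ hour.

The indefinite article is chosen by the initial *sound* of the following word, not its spelling.
*hour* begins with the sound /aʊ/ (silent h) — a vowel sound.
So the article is *an*: This is an hour.

an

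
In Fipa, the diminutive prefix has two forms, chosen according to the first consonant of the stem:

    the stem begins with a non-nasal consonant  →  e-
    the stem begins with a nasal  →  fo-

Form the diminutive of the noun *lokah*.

elokah

Since the first consonant of *lokah* is /l/ (non-nasal), it takes e-, giving *elokah*.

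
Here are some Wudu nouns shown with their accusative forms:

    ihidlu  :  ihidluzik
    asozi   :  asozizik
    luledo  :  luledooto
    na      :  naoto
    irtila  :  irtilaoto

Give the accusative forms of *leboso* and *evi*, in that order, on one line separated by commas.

The alternation tracks the last vowel of the stem — -zik when the last vowel of the stem is a high vowel (*ihidlu*, *asozi*); -oto when the last vowel of the stem is a non-high vowel (*luledo*, *na*, *irtila*).
The last vowel of *leboso* is /o/, which is a non-high vowel, so the suffix is -oto, giving *lebosooto*.
*evi* — last vowel /i/ (a high vowel) → -zik → *evizik*.

lebosooto, evizik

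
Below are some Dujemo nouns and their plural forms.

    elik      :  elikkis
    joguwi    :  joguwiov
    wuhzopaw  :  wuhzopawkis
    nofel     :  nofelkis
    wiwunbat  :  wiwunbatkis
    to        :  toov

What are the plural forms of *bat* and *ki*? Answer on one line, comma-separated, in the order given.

batkis, kiov

The alternation tracks the final sound of the stem — -kis when the stem ends in a consonant (*elik*, *wuhzopaw*, *nofel*, *wiwunbat*); -ov when the stem ends in a vowel (*joguwi*, *to*).
Since the final sound of *bat* is /t/ (a consonant), it takes -kis, giving *batkis*.
The final sound of *ki* is /i/, which is a vowel, so the suffix is -ov, giving *kiov*.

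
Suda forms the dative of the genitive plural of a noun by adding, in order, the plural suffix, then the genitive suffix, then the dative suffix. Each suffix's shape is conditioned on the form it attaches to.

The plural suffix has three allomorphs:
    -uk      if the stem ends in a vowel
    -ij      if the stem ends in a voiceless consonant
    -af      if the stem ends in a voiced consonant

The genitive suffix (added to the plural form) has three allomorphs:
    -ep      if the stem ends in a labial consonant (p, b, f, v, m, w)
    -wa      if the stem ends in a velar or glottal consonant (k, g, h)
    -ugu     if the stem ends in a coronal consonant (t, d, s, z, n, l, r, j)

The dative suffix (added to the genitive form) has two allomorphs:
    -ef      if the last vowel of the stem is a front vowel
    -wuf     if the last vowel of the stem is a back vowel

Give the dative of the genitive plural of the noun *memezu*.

*memezu* — final sound /u/ (a vowel) → -uk → *memezuuk*.
Since the final consonant of the plural form *memezuuk* is /k/ (velar/glottal), it takes -wa, giving *memezuukwa*.
Since the last vowel of the genitive form *memezuukwa* is /a/ (a back vowel), it takes -wuf, giving *memezuukwawuf*.

memezuukwawuf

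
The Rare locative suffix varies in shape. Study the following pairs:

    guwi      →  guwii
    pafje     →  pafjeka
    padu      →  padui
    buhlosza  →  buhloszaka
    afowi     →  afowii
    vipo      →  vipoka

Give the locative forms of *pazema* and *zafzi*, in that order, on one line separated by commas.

pazemaka, zafzii

The suffix is conditioned by the last vowel: -i when the last vowel of the stem is a high vowel (*guwi*, *padu*, *afowi*); -ka when the last vowel of the stem is a non-high vowel (*pafje*, *buhlosza*, *vipo*).
*pazema*: last vowel = /a/, a non-high vowel → -ka → *pazemaka*.
The last vowel of *zafzi* is /i/, which is a high vowel, so the suffix is -i, giving *zafzii*.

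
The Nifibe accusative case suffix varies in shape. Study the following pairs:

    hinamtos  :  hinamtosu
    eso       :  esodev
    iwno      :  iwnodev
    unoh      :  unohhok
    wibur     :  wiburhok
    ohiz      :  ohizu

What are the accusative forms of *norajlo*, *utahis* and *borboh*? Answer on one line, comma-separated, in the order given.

The alternation tracks the final sound of the stem — -u when the stem ends in a sibilant (*hinamtos*, *ohiz*); -hok when the stem ends in a non-sibilant consonant (*unoh*, *wibur*); -dev when the stem ends in a vowel (*eso*, *iwno*).
Since the final sound of *norajlo* is /o/ (a vowel), it takes -dev, giving *norajlodev*.
The final sound of *utahis* is /s/, which is a sibilant, so the suffix is -u, giving *utahisu*.
*borboh*: final sound = /h/, a non-sibilant consonant → -hok → *borbohhok*.

norajlodev, utahisu, borbohhok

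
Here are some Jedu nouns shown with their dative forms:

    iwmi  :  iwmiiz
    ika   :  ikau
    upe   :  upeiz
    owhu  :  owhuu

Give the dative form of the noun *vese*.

veseiz

The pattern is front/back vowel harmony: -iz when the last vowel of the stem is a front vowel (*iwmi*, *upe*); -u when the last vowel of the stem is a back vowel (*ika*, *owhu*).
The last vowel of *vese* is /e/, which is a front vowel, so the suffix is -iz, giving *veseiz*.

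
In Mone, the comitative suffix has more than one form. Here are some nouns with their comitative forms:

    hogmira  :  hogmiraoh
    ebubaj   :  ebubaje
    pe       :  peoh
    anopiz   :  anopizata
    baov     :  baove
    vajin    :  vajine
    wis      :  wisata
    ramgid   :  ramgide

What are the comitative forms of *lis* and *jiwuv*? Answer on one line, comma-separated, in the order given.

The alternation tracks the final sound of the stem — -ata when the stem ends in a sibilant (*anopiz*, *wis*); -e when the stem ends in a non-sibilant consonant (*ebubaj*, *baov*, *vajin*, *ramgid*); -oh when the stem ends in a vowel (*hogmira*, *pe*).
*lis* — final sound /s/ (a sibilant) → -ata → *lisata*.
*jiwuv*: final sound = /v/, a non-sibilant consonant → -e → *jiwuve*.

lisata, jiwuve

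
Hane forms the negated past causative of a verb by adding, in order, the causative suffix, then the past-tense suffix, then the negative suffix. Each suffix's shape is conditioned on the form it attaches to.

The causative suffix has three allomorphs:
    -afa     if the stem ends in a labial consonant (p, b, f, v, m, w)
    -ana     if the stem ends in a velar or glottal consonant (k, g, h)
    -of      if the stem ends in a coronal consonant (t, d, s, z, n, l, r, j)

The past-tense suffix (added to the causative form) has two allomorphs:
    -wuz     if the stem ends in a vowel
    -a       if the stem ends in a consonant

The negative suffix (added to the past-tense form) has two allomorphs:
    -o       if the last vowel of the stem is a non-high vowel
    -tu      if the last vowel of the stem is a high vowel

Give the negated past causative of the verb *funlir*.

funlirofao

Since the final consonant of *funlir* is /r/ (coronal), it takes -of, giving *funlirof*.
Since the final sound of the causative form *funlirof* is /f/ (a consonant), it takes -a, giving *funlirofa*.
Since the last vowel of the past-tense form *funlirofa* is /a/ (a non-high vowel), it takes -o, giving *funlirofao*.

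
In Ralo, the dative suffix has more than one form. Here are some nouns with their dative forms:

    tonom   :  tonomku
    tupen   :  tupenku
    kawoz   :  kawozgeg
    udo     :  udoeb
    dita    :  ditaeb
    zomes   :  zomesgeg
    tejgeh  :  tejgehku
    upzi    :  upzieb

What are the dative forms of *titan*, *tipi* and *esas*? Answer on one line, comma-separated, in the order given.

The pattern is sibilance of the final sound: -geg when the stem ends in a sibilant (*kawoz*, *zomes*); -ku when the stem ends in a non-sibilant consonant (*tonom*, *tupen*, *tejgeh*); -eb when the stem ends in a vowel (*udo*, *dita*, *upzi*).
The final sound of *titan* is /n/, which is a non-sibilant consonant, so the suffix is -ku, giving *titanku*.
*tipi*: final sound = /i/, a vowel → -eb → *tipieb*.
*esas*: final sound = /s/, a sibilant → -geg → *esasgeg*.

titanku, tipieb, esasgeg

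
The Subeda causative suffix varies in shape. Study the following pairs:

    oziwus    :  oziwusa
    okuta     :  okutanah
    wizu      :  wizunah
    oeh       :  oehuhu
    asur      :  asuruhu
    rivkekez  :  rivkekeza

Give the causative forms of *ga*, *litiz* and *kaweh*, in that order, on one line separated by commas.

Looking at the final sound of each stem: -a when the stem ends in a sibilant (*oziwus*, *rivkekez*); -uhu when the stem ends in a non-sibilant consonant (*oeh*, *asur*); -nah when the stem ends in a vowel (*okuta*, *wizu*).
*ga*: final sound = /a/, a vowel → -nah → *ganah*.
*litiz*: final sound = /z/, a sibilant → -a → *litiza*.
Since the final sound of *kaweh* is /h/ (a non-sibilant consonant), it takes -uhu, giving *kawehuhu*.

ganah, litiza, kawehuhu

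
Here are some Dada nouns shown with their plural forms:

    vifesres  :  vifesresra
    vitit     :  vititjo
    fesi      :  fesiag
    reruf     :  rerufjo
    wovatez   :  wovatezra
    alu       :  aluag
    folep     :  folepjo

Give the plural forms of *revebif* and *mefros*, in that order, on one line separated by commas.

Looking at the final sound of each stem: -ra when the stem ends in a sibilant (*vifesres*, *wovatez*); -jo when the stem ends in a non-sibilant consonant (*vitit*, *reruf*, *folep*); -ag when the stem ends in a vowel (*fesi*, *alu*).
*revebif*: final sound = /f/, a non-sibilant consonant → -jo → *revebifjo*.
*mefros* — final sound /s/ (a sibilant) → -ra → *mefrosra*.

revebifjo, mefrosra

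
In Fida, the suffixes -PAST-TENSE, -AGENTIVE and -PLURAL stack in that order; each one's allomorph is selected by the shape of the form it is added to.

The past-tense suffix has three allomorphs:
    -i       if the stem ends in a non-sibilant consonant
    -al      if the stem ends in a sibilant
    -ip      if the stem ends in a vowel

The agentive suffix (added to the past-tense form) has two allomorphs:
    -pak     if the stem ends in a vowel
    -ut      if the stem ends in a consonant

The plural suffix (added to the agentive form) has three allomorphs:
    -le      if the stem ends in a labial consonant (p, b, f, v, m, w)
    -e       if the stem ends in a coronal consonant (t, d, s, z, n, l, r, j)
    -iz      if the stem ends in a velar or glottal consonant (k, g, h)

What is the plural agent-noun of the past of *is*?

isalute

*is*: final sound = /s/, a sibilant → -al → *isal*.
Since the final sound of the past-tense form *isal* is /l/ (a consonant), it takes -ut, giving *isalut*.
The agentive form *isalut* — final consonant /t/ (coronal) → -e → *isalute*.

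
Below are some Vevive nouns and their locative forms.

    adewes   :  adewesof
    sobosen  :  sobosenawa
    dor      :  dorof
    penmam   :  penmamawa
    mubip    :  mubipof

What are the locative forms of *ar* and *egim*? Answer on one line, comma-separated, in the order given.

arof, egimawa

The pattern is nasality of the final consonant: -awa when the stem ends in a nasal (*sobosen*, *penmam*); -of when the stem ends in a non-nasal consonant (*adewes*, *dor*, *mubip*).
*ar* — final consonant /r/ (non-nasal) → -of → *arof*.
Since the final consonant of *egim* is /m/ (a nasal), it takes -awa, giving *egimawa*.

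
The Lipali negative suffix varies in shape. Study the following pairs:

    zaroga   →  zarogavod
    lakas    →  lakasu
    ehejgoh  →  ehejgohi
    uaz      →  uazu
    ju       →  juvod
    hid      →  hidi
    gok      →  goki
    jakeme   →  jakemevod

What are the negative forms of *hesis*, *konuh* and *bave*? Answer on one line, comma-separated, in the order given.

Looking at the final sound of each stem: -u when the stem ends in a sibilant (*lakas*, *uaz*); -i when the stem ends in a non-sibilant consonant (*ehejgoh*, *hid*, *gok*); -vod when the stem ends in a vowel (*zaroga*, *ju*, *jakeme*).
The final sound of *hesis* is /s/, which is a sibilant, so the suffix is -u, giving *hesisu*.
*konuh* — final sound /h/ (a non-sibilant consonant) → -i → *konuhi*.
Since the final sound of *bave* is /e/ (a vowel), it takes -vod, giving *bavevod*.

hesisu, konuhi, bavevod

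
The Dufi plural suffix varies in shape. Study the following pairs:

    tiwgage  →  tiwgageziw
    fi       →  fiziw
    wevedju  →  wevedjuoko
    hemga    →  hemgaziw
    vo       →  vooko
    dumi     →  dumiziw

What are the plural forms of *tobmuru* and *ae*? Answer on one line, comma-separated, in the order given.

The suffix is conditioned by the last vowel: -oko when the last vowel of the stem is a rounded vowel (*wevedju*, *vo*); -ziw when the last vowel of the stem is an unrounded vowel (*tiwgage*, *fi*, *hemga*, *dumi*).
The last vowel of *tobmuru* is /u/, which is a rounded vowel, so the suffix is -oko, giving *tobmuruoko*.
Since the last vowel of *ae* is /e/ (an unrounded vowel), it takes -ziw, giving *aeziw*.

tobmuruoko, aeziw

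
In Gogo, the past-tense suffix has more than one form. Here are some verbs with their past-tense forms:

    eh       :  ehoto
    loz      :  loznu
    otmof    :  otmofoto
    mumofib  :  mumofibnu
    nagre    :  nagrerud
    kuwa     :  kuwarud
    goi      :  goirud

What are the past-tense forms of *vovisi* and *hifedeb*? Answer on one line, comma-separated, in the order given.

The pattern is voicing of the final sound: -oto when the stem ends in a voiceless consonant (*eh*, *otmof*); -nu when the stem ends in a voiced consonant (*loz*, *mumofib*); -rud when the stem ends in a vowel (*nagre*, *kuwa*, *goi*).
*vovisi* — final sound /i/ (a vowel) → -rud → *vovisirud*.
Since the final sound of *hifedeb* is /b/ (a voiced consonant), it takes -nu, giving *hifedebnu*.

vovisirud, hifedebnu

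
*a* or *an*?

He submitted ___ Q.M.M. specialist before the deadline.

a

The indefinite article is chosen by the initial *sound* of the following word, not its spelling.
The initialism *Q.M.M.* is read letter by letter; the first letter, Q, is pronounced /kjuː/, which begins with a consonant sound.
So the article is *a*: He submitted a Q.M.M. specialist before the deadline.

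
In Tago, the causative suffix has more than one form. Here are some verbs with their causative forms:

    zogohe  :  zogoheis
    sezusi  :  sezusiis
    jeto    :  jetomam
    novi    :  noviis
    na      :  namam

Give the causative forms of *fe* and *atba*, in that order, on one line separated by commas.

The alternation tracks the last vowel of the stem — -is when the last vowel of the stem is a front vowel (*zogohe*, *sezusi*, *novi*); -mam when the last vowel of the stem is a back vowel (*jeto*, *na*).
The last vowel of *fe* is /e/, which is a front vowel, so the suffix is -is, giving *feis*.
The last vowel of *atba* is /a/, which is a back vowel, so the suffix is -mam, giving *atbamam*.

feis, atbamam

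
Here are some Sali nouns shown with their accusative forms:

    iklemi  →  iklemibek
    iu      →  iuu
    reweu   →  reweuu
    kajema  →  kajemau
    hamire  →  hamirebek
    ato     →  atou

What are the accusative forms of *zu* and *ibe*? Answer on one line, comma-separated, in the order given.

The pattern is front/back vowel harmony: -bek when the last vowel of the stem is a front vowel (*iklemi*, *hamire*); -u when the last vowel of the stem is a back vowel (*iu*, *reweu*, *kajema*, *ato*).
The last vowel of *zu* is /u/, which is a back vowel, so the suffix is -u, giving *zuu*.
Since the last vowel of *ibe* is /e/ (a front vowel), it takes -bek, giving *ibebek*.

zuu, ibebek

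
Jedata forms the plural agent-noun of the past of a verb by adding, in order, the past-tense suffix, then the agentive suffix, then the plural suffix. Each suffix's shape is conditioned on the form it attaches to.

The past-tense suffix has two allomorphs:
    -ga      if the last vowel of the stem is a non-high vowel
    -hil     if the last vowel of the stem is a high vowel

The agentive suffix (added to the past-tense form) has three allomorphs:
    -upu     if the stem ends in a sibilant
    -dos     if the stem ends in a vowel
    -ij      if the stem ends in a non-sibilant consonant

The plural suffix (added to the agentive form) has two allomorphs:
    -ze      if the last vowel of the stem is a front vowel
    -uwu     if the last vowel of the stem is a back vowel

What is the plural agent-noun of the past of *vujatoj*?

vujatojgadosuwu

*vujatoj*: last vowel = /o/, a non-high vowel → -ga → *vujatojga*.
Since the final sound of the past-tense form *vujatojga* is /a/ (a vowel), it takes -dos, giving *vujatojgados*.
The agentive form *vujatojgados* — last vowel /o/ (a back vowel) → -uwu → *vujatojgadosuwu*.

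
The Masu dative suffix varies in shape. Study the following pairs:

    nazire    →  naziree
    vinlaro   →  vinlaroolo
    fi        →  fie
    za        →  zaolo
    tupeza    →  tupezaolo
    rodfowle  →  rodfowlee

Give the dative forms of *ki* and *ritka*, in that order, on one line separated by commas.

The suffix is conditioned by the last vowel: -e when the last vowel of the stem is a front vowel (*nazire*, *fi*, *rodfowle*); -olo when the last vowel of the stem is a back vowel (*vinlaro*, *za*, *tupeza*).
Since the last vowel of *ki* is /i/ (a front vowel), it takes -e, giving *kie*.
*ritka* — last vowel /a/ (a back vowel) → -olo → *ritkaolo*.

kie, ritkaolo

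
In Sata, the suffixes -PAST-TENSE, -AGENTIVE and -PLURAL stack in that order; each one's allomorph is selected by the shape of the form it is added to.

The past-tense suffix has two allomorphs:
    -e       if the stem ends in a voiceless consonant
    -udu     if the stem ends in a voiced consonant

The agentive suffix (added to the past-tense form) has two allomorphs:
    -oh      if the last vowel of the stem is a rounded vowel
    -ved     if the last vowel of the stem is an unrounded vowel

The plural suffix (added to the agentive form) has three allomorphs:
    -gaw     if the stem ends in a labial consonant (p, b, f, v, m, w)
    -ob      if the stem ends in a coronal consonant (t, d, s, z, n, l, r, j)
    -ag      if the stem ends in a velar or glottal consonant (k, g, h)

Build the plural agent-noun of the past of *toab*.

toabuduohag

*toab* — final consonant /b/ (voiced) → -udu → *toabudu*.
The past-tense form *toabudu*: last vowel = /u/, a rounded vowel → -oh → *toabuduoh*.
The agentive form *toabuduoh* — final consonant /h/ (velar/glottal) → -ag → *toabuduohag*.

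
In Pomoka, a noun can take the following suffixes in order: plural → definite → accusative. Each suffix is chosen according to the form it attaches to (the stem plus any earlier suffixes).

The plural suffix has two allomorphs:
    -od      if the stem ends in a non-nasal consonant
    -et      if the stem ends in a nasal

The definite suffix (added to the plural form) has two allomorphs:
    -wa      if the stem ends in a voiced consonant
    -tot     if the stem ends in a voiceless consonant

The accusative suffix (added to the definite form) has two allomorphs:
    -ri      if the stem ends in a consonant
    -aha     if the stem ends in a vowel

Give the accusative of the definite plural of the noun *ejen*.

ejenettotri

The final consonant of *ejen* is /n/, which is a nasal, so the plural suffix is -et, giving *ejenet*.
The final consonant of the plural form *ejenet* is /t/, which is voiceless, so the definite suffix is -tot, giving *ejenettot*.
The definite form *ejenettot* — final sound /t/ (a consonant) → -ri → *ejenettotri*.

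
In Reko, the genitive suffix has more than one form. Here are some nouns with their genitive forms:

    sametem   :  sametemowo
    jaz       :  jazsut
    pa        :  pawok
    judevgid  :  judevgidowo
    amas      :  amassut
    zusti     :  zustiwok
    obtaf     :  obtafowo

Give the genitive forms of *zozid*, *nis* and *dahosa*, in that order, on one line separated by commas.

The alternation tracks the final sound of the stem — -sut when the stem ends in a sibilant (*jaz*, *amas*); -owo when the stem ends in a non-sibilant consonant (*sametem*, *judevgid*, *obtaf*); -wok when the stem ends in a vowel (*pa*, *zusti*).
*zozid* — final sound /d/ (a non-sibilant consonant) → -owo → *zozidowo*.
*nis* — final sound /s/ (a sibilant) → -sut → *nissut*.
The final sound of *dahosa* is /a/, which is a vowel, so the suffix is -wok, giving *dahosawok*.

zozidowo, nissut, dahosawok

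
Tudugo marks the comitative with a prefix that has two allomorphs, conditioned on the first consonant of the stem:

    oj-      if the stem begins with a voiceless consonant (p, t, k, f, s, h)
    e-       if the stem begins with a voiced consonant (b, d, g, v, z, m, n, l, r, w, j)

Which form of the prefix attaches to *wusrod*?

e-

*wusrod*: first consonant = /w/, voiced → e-.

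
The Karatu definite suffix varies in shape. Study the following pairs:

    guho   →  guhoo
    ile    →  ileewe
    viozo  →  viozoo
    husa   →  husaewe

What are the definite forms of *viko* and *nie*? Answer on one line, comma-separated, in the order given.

The alternation tracks the last vowel of the stem — -o when the last vowel of the stem is a rounded vowel (*guho*, *viozo*); -ewe when the last vowel of the stem is an unrounded vowel (*ile*, *husa*).
*viko* — last vowel /o/ (a rounded vowel) → -o → *vikoo*.
Since the last vowel of *nie* is /e/ (an unrounded vowel), it takes -ewe, giving *nieewe*.

vikoo, nieewe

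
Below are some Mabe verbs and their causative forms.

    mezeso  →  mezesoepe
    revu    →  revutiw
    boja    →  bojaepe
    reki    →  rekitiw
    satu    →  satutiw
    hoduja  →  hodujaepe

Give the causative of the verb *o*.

oepe

The suffix is conditioned by the last vowel: -tiw when the last vowel of the stem is a high vowel (*revu*, *reki*, *satu*); -epe when the last vowel of the stem is a non-high vowel (*mezeso*, *boja*, *hoduja*).
The last vowel of *o* is /o/, which is a non-high vowel, so the suffix is -epe, giving *oepe*.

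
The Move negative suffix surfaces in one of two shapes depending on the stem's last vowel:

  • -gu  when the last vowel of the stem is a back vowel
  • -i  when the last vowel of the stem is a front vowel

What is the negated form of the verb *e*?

ei

*e*: last vowel = /e/, a front vowel → -i → *ei*.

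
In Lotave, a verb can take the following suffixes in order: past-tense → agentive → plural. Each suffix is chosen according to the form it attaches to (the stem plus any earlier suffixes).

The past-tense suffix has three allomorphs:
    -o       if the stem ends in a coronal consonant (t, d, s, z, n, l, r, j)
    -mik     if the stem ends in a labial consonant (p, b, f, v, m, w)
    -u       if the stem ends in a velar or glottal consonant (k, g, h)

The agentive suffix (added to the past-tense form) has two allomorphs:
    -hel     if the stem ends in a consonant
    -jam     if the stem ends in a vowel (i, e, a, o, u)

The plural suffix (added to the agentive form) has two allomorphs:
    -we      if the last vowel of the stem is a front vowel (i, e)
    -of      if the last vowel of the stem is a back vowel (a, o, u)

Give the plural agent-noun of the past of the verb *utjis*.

*utjis*: final consonant = /s/, coronal → -o → *utjiso*.
The past-tense form *utjiso*: final sound = /o/, a vowel → -jam → *utjisojam*.
The agentive form *utjisojam*: last vowel = /a/, a back vowel → -of → *utjisojamof*.

utjisojamof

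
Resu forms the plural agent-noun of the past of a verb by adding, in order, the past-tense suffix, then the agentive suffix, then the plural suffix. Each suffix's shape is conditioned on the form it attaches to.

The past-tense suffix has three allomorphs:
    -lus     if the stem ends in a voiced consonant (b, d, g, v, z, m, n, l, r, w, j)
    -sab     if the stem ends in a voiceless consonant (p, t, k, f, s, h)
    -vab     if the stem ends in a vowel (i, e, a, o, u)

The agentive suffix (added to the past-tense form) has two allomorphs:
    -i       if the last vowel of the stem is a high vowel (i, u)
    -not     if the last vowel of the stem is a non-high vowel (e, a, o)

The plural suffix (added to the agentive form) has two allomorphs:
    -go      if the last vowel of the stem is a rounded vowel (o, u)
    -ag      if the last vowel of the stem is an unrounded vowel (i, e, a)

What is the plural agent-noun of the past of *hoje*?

*hoje*: final sound = /e/, a vowel → -vab → *hojevab*.
The past-tense form *hojevab*: last vowel = /a/, a non-high vowel → -not → *hojevabnot*.
Since the last vowel of the agentive form *hojevabnot* is /o/ (a rounded vowel), it takes -go, giving *hojevabnotgo*.

hojevabnotgo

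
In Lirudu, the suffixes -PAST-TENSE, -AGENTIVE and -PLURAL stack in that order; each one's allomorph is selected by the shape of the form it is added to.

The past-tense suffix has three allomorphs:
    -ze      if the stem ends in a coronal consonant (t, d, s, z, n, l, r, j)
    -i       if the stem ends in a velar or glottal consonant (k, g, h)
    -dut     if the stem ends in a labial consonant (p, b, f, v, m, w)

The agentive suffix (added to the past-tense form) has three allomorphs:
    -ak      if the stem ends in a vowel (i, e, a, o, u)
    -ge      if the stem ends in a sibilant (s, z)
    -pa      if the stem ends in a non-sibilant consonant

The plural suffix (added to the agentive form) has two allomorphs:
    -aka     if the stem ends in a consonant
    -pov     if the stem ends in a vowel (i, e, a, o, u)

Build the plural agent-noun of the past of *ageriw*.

ageriwdutpapov

Since the final consonant of *ageriw* is /w/ (labial), it takes -dut, giving *ageriwdut*.
The past-tense form *ageriwdut* — final sound /t/ (a non-sibilant consonant) → -pa → *ageriwdutpa*.
The agentive form *ageriwdutpa* — final sound /a/ (a vowel) → -pov → *ageriwdutpapov*.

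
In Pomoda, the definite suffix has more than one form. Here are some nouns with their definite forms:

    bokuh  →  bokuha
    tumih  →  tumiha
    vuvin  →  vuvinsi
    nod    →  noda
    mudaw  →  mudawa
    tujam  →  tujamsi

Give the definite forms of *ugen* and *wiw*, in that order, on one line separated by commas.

The suffix is conditioned by the final consonant: -si when the stem ends in a nasal (*vuvin*, *tujam*); -a when the stem ends in a non-nasal consonant (*bokuh*, *tumih*, *nod*, *mudaw*).
Since the final consonant of *ugen* is /n/ (a nasal), it takes -si, giving *ugensi*.
*wiw* — final consonant /w/ (non-nasal) → -a → *wiwa*.

ugensi, wiwa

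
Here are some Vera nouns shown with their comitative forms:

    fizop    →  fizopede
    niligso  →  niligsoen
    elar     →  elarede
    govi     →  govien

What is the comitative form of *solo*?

The alternation tracks the final sound of the stem — -ede when the stem ends in a consonant (*fizop*, *elar*); -en when the stem ends in a vowel (*niligso*, *govi*).
*solo*: final sound = /o/, a vowel → -en → *soloen*.

soloen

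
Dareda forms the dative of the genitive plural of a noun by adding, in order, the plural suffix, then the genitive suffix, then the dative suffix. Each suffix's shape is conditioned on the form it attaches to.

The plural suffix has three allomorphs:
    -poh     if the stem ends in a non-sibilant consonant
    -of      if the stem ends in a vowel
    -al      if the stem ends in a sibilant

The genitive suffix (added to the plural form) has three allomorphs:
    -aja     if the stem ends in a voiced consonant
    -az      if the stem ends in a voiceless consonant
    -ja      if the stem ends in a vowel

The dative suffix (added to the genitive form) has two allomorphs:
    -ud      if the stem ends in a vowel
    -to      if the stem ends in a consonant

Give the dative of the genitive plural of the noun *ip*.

Since the final sound of *ip* is /p/ (a non-sibilant consonant), it takes -poh, giving *ippoh*.
The plural form *ippoh* — final sound /h/ (a voiceless consonant) → -az → *ippohaz*.
Since the final sound of the genitive form *ippohaz* is /z/ (a consonant), it takes -to, giving *ippohazto*.

ippohazto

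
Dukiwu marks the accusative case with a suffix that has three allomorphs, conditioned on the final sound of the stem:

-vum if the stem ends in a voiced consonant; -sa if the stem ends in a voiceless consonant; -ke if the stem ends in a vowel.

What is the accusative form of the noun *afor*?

aforvum

The final sound of *afor* is /r/, which is a voiced consonant, so the suffix is -vum, giving *aforvum*.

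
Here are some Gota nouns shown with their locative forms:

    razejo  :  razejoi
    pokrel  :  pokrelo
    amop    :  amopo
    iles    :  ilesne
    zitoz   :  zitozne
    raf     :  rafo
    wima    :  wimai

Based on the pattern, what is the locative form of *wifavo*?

The alternation tracks the final sound of the stem — -ne when the stem ends in a sibilant (*iles*, *zitoz*); -o when the stem ends in a non-sibilant consonant (*pokrel*, *amop*, *raf*); -i when the stem ends in a vowel (*razejo*, *wima*).
*wifavo* — final sound /o/ (a vowel) → -i → *wifavoi*.

wifavoi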